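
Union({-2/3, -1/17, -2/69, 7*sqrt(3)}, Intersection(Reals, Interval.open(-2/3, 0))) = Union({7*sqrt(3)}, Interval.Ropen(-2/3, 0))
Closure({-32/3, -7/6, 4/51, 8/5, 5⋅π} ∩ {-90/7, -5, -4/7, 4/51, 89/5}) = {4/51}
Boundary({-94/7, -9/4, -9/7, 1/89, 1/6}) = {-94/7, -9/4, -9/7, 1/89, 1/6}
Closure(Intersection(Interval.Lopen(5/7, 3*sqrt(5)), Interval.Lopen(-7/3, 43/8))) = Interval(5/7, 43/8)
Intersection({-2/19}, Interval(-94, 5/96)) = {-2/19}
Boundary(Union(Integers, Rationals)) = Reals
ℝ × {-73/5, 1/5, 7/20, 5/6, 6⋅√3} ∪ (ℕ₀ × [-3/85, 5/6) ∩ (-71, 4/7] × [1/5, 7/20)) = ({0} × [1/5, 7/20)) ∪ (ℝ × {-73/5, 1/5, 7/20, 5/6, 6⋅√3})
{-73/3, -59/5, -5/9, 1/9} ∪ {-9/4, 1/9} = {-73/3, -59/5, -9/4, -5/9, 1/9}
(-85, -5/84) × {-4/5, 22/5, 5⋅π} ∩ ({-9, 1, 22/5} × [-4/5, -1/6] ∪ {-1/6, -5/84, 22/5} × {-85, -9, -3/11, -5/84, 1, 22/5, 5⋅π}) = ({-9} × {-4/5}) ∪ ({-1/6} × {22/5, 5⋅π})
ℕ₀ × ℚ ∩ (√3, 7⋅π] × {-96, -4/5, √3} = {2, 3, …, 21} × {-96, -4/5}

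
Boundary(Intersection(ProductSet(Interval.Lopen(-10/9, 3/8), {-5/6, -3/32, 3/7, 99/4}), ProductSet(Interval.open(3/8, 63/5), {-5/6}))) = EmptySet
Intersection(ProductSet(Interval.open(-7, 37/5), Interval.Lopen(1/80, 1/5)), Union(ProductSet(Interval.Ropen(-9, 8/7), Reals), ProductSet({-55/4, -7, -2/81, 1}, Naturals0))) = ProductSet(Interval.open(-7, 8/7), Interval.Lopen(1/80, 1/5))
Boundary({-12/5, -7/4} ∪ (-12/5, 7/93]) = {-12/5, 7/93}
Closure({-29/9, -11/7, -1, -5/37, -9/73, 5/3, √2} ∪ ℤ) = ℤ ∪ {-29/9, -11/7, -5/37, -9/73, 5/3, √2}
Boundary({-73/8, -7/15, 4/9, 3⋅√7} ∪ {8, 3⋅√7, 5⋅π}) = {-73/8, -7/15, 4/9, 8, 3⋅√7, 5⋅π}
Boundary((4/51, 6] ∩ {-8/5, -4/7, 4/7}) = {4/7}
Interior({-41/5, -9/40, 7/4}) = ∅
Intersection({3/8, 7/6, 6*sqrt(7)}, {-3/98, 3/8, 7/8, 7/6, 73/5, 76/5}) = {3/8, 7/6}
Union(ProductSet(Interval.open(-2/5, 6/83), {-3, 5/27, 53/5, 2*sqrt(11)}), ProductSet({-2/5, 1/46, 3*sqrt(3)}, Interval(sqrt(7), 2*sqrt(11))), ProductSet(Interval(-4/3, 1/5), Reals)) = Union(ProductSet({-2/5, 1/46, 3*sqrt(3)}, Interval(sqrt(7), 2*sqrt(11))), ProductSet(Interval(-4/3, 1/5), Reals))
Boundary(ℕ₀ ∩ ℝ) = ℕ₀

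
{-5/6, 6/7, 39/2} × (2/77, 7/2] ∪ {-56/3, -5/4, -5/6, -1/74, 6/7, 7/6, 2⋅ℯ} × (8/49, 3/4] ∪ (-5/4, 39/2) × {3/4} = ((-5/4, 39/2) × {3/4}) ∪ ({-5/6, 6/7, 39/2} × (2/77, 7/2]) ∪ ({-56/3, -5/4, -5/6, -1/74, 6/7, 7/6, 2⋅ℯ} × (8/49, 3/4])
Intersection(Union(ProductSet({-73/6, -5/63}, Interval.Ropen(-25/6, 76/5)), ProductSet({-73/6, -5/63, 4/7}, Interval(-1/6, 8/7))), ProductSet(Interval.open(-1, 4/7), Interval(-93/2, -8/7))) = ProductSet({-5/63}, Interval(-25/6, -8/7))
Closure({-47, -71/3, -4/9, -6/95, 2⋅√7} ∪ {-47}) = {-47, -71/3, -4/9, -6/95, 2⋅√7}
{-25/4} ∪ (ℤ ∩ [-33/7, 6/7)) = {-25/4} ∪ {-4, -3, …, 0}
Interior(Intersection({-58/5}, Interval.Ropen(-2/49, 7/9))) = EmptySet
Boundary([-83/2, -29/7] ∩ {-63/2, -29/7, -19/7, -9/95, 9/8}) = {-63/2, -29/7}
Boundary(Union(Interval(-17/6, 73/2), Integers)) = Union(Complement(Integers, Interval.open(-17/6, 73/2)), {-17/6, 73/2})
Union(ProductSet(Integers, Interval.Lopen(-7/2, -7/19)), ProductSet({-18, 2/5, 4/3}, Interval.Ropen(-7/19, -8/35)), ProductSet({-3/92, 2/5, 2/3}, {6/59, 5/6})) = Union(ProductSet({-18, 2/5, 4/3}, Interval.Ropen(-7/19, -8/35)), ProductSet({-3/92, 2/5, 2/3}, {6/59, 5/6}), ProductSet(Integers, Interval.Lopen(-7/2, -7/19)))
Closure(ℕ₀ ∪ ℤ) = ℤ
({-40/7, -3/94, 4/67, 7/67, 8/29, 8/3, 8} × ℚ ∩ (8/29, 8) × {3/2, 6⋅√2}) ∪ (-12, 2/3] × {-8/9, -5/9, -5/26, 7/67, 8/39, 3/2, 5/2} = ({8/3} × {3/2}) ∪ ((-12, 2/3] × {-8/9, -5/9, -5/26, 7/67, 8/39, 3/2, 5/2})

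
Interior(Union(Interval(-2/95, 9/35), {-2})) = Interval.open(-2/95, 9/35)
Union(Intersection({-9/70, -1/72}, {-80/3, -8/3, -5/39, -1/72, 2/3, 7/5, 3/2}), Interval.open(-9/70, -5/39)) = Union({-1/72}, Interval.open(-9/70, -5/39))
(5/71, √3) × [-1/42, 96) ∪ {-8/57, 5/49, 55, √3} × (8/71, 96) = ({-8/57, 5/49, 55, √3} × (8/71, 96)) ∪ ((5/71, √3) × [-1/42, 96))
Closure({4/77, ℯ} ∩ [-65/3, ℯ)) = {4/77}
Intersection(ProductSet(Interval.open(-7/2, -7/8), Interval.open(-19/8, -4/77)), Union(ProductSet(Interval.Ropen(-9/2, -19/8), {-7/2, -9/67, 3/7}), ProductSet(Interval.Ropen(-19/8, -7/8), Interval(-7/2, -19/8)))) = ProductSet(Interval.open(-7/2, -19/8), {-9/67})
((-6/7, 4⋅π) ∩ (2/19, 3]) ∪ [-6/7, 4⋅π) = [-6/7, 4⋅π)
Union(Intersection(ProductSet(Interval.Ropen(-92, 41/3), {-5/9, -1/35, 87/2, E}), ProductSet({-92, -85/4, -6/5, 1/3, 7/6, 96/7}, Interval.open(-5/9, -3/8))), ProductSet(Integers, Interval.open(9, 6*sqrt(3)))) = ProductSet(Integers, Interval.open(9, 6*sqrt(3)))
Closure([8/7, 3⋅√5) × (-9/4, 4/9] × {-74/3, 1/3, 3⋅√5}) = (({8/7, 3⋅√5} × [-9/4, 4/9]) ∪ ([8/7, 3⋅√5] × {-9/4, 4/9}) ∪ ([8/7, 3⋅√5) × (-9/4, 4/9])) × {-74/3, 1/3, 3⋅√5}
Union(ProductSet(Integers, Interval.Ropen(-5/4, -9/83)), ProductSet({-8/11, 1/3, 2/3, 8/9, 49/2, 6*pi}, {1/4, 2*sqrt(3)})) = Union(ProductSet({-8/11, 1/3, 2/3, 8/9, 49/2, 6*pi}, {1/4, 2*sqrt(3)}), ProductSet(Integers, Interval.Ropen(-5/4, -9/83)))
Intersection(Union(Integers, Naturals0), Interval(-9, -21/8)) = Range(-9, -2, 1)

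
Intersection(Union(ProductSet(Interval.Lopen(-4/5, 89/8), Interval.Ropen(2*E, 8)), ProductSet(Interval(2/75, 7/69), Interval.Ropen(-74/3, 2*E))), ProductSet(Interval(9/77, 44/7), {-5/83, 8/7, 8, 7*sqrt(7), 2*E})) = ProductSet(Interval(9/77, 44/7), {2*E})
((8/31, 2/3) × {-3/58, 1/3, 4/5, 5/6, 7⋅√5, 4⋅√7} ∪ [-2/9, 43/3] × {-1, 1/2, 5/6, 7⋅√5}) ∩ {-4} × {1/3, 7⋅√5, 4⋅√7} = ∅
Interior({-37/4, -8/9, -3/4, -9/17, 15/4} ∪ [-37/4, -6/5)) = (-37/4, -6/5)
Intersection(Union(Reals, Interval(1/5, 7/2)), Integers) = Integers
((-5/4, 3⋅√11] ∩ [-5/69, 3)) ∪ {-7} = {-7} ∪ [-5/69, 3)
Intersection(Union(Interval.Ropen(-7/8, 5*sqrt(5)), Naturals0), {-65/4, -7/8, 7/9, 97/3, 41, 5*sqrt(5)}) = {-7/8, 7/9, 41}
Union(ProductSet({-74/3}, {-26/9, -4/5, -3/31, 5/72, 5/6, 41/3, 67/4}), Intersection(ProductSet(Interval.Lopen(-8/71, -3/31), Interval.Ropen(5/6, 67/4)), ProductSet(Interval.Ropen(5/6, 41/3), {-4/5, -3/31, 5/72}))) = ProductSet({-74/3}, {-26/9, -4/5, -3/31, 5/72, 5/6, 41/3, 67/4})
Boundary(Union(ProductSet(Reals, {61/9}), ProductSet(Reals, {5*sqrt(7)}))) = ProductSet(Reals, {61/9, 5*sqrt(7)})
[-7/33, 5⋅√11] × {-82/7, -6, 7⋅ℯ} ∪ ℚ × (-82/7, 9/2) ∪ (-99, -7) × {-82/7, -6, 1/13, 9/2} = (ℚ × (-82/7, 9/2)) ∪ ((-99, -7) × {-82/7, -6, 1/13, 9/2}) ∪ ([-7/33, 5⋅√11] × {-82/7, -6, 7⋅ℯ})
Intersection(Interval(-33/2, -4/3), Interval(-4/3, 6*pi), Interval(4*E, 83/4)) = EmptySet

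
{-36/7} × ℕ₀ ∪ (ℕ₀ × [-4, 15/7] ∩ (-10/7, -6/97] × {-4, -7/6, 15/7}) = {-36/7} × ℕ₀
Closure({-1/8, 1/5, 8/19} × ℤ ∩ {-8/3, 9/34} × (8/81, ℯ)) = ∅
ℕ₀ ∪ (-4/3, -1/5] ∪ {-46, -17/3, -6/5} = {-46, -17/3} ∪ (-4/3, -1/5] ∪ ℕ₀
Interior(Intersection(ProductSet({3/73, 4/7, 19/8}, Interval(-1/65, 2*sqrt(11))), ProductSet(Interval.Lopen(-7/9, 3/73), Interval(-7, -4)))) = EmptySet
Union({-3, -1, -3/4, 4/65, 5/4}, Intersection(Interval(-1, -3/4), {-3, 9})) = {-3, -1, -3/4, 4/65, 5/4}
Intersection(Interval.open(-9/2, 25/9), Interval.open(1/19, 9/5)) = Interval.open(1/19, 9/5)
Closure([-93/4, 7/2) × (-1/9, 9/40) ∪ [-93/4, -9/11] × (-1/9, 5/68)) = ({-93/4, 7/2} × [-1/9, 9/40]) ∪ ([-93/4, 7/2] × {-1/9, 9/40}) ∪ ([-93/4, 7/2) × (-1/9, 9/40))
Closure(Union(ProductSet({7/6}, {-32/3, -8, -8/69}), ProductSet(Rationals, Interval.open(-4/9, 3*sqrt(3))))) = Union(ProductSet({7/6}, {-32/3, -8, -8/69}), ProductSet(Reals, Interval(-4/9, 3*sqrt(3))))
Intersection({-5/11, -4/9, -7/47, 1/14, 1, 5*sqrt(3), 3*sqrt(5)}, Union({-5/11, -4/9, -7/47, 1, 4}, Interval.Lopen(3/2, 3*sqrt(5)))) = {-5/11, -4/9, -7/47, 1, 3*sqrt(5)}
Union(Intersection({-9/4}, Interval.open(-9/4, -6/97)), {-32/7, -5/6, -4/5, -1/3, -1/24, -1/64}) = {-32/7, -5/6, -4/5, -1/3, -1/24, -1/64}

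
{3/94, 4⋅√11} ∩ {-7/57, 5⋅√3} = ∅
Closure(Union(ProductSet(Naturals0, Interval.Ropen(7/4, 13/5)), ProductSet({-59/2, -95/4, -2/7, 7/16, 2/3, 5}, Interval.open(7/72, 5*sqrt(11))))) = Union(ProductSet({-59/2, -95/4, -2/7, 7/16, 2/3, 5}, Interval(7/72, 5*sqrt(11))), ProductSet(Naturals0, Interval(7/4, 13/5)))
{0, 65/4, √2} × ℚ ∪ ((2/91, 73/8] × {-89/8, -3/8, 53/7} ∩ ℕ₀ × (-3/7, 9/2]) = ({1, 2, …, 9} × {-3/8}) ∪ ({0, 65/4, √2} × ℚ)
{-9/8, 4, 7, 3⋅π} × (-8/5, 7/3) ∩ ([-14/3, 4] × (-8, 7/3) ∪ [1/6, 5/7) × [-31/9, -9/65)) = {-9/8, 4} × (-8/5, 7/3)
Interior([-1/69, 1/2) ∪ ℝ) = (-∞, ∞)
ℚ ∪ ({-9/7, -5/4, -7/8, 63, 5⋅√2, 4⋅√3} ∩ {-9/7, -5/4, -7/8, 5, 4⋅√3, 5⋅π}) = ℚ ∪ {4⋅√3}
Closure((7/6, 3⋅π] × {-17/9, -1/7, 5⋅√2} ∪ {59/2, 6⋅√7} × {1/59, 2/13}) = ({59/2, 6⋅√7} × {1/59, 2/13}) ∪ ([7/6, 3⋅π] × {-17/9, -1/7, 5⋅√2})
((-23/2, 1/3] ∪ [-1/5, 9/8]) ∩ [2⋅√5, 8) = ∅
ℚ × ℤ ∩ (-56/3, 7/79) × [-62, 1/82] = (ℚ ∩ (-56/3, 7/79)) × {-62, -61, …, 0}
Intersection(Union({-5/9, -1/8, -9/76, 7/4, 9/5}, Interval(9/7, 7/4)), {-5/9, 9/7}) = {-5/9, 9/7}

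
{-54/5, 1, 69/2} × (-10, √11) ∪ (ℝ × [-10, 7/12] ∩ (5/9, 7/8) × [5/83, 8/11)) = ((5/9, 7/8) × [5/83, 7/12]) ∪ ({-54/5, 1, 69/2} × (-10, √11))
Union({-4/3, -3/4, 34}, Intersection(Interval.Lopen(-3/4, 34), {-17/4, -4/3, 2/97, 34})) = {-4/3, -3/4, 2/97, 34}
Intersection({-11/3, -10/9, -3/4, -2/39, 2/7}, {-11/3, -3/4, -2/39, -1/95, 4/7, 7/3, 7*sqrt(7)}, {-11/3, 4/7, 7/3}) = {-11/3}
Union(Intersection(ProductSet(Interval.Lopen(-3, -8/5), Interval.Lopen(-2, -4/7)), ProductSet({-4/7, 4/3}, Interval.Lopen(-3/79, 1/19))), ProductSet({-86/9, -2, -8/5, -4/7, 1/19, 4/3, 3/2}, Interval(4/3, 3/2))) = ProductSet({-86/9, -2, -8/5, -4/7, 1/19, 4/3, 3/2}, Interval(4/3, 3/2))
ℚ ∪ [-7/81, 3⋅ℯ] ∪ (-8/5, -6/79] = ℚ ∪ [-8/5, 3⋅ℯ]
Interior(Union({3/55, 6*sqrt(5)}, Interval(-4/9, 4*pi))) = Interval.open(-4/9, 4*pi)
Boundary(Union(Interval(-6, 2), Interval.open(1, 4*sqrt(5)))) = {-6, 4*sqrt(5)}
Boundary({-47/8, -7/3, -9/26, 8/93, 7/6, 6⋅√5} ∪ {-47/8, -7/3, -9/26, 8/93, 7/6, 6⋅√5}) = {-47/8, -7/3, -9/26, 8/93, 7/6, 6⋅√5}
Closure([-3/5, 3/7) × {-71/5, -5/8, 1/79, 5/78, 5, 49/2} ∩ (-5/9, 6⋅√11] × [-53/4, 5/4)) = [-5/9, 3/7] × {-5/8, 1/79, 5/78}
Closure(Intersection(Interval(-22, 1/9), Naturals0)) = Range(0, 1, 1)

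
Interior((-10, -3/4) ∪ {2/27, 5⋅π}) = (-10, -3/4)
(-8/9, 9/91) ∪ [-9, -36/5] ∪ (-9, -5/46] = [-9, 9/91)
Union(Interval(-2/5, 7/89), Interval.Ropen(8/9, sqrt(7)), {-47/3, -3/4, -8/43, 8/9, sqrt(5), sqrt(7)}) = Union({-47/3, -3/4}, Interval(-2/5, 7/89), Interval(8/9, sqrt(7)))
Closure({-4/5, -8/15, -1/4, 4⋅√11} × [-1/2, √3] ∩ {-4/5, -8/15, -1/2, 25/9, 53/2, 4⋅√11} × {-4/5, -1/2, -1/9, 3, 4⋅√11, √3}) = {-4/5, -8/15, 4⋅√11} × {-1/2, -1/9, √3}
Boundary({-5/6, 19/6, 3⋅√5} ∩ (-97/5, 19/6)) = {-5/6}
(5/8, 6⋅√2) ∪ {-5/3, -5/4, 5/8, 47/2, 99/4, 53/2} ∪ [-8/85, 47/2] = {-5/3, -5/4, 99/4, 53/2} ∪ [-8/85, 47/2]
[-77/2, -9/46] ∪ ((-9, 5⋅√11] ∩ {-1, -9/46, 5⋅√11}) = [-77/2, -9/46] ∪ {5⋅√11}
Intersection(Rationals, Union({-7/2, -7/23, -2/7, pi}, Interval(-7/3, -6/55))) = Union({-7/2}, Intersection(Interval(-7/3, -6/55), Rationals))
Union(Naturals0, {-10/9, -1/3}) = Union({-10/9, -1/3}, Naturals0)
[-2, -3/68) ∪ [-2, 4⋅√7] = [-2, 4⋅√7]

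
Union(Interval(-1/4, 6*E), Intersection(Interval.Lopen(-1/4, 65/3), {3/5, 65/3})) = Union({65/3}, Interval(-1/4, 6*E))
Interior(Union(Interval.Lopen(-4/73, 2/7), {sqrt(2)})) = Interval.open(-4/73, 2/7)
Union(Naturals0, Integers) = Integers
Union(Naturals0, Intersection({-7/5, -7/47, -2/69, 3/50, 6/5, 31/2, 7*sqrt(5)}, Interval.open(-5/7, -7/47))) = Naturals0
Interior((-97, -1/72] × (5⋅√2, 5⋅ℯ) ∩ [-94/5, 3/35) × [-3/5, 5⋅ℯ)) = (-94/5, -1/72) × (5⋅√2, 5⋅ℯ)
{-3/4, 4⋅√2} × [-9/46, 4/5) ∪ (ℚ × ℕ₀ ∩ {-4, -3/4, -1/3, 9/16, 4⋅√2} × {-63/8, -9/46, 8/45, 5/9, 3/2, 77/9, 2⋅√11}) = {-3/4, 4⋅√2} × [-9/46, 4/5)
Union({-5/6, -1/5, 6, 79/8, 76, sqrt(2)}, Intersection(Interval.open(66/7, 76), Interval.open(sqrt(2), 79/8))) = Union({-5/6, -1/5, 6, 76, sqrt(2)}, Interval.Lopen(66/7, 79/8))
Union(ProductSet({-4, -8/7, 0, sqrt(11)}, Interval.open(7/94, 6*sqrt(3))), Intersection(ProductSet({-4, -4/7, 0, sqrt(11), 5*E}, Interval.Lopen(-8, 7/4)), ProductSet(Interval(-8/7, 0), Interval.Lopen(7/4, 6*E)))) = ProductSet({-4, -8/7, 0, sqrt(11)}, Interval.open(7/94, 6*sqrt(3)))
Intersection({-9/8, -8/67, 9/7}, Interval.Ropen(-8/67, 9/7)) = {-8/67}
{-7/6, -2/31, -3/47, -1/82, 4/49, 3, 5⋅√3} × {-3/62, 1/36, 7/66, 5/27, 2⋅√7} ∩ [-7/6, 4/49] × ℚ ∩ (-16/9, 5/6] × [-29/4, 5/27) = {-7/6, -2/31, -3/47, -1/82, 4/49} × {-3/62, 1/36, 7/66}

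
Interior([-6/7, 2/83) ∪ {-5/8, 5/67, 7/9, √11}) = (-6/7, 2/83)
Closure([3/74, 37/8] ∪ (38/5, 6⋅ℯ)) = [3/74, 37/8] ∪ [38/5, 6⋅ℯ]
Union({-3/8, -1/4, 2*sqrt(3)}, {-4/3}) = {-4/3, -3/8, -1/4, 2*sqrt(3)}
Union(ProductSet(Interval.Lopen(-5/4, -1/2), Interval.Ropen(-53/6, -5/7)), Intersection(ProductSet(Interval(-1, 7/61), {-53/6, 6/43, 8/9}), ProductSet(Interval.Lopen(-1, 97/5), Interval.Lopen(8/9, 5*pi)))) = ProductSet(Interval.Lopen(-5/4, -1/2), Interval.Ropen(-53/6, -5/7))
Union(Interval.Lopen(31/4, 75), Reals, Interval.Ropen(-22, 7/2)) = Interval(-oo, oo)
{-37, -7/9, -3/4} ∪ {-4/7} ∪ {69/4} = {-37, -7/9, -3/4, -4/7, 69/4}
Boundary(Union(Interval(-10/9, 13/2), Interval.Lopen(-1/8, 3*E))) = {-10/9, 3*E}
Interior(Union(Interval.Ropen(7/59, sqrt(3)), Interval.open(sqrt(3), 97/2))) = Union(Interval.open(7/59, sqrt(3)), Interval.open(sqrt(3), 97/2))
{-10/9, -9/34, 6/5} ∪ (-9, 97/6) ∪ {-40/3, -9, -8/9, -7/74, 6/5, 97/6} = {-40/3} ∪ [-9, 97/6]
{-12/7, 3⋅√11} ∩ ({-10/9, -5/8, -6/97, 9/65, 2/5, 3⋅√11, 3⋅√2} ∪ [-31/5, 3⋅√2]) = {-12/7, 3⋅√11}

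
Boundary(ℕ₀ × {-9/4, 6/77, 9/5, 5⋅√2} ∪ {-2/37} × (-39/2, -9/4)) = ({-2/37} × [-39/2, -9/4]) ∪ (ℕ₀ × {-9/4, 6/77, 9/5, 5⋅√2})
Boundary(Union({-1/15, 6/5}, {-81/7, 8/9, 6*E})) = {-81/7, -1/15, 8/9, 6/5, 6*E}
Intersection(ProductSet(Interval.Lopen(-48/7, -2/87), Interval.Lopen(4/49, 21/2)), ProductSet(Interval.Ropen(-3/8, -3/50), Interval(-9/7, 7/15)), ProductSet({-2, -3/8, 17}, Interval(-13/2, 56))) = ProductSet({-3/8}, Interval.Lopen(4/49, 7/15))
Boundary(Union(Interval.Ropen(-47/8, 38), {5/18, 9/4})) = {-47/8, 38}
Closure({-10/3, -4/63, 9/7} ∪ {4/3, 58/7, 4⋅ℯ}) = {-10/3, -4/63, 9/7, 4/3, 58/7, 4⋅ℯ}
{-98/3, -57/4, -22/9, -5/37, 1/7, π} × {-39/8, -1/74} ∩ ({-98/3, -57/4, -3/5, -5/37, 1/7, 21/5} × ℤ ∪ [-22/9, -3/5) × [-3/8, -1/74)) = ∅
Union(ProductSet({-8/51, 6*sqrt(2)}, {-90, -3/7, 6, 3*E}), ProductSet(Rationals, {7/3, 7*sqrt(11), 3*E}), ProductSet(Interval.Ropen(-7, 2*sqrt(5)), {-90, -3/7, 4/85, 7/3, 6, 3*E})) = Union(ProductSet({-8/51, 6*sqrt(2)}, {-90, -3/7, 6, 3*E}), ProductSet(Interval.Ropen(-7, 2*sqrt(5)), {-90, -3/7, 4/85, 7/3, 6, 3*E}), ProductSet(Rationals, {7/3, 7*sqrt(11), 3*E}))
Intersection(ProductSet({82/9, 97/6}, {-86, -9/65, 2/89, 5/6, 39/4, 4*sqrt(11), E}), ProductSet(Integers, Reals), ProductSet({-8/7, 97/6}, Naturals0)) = EmptySet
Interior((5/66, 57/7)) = (5/66, 57/7)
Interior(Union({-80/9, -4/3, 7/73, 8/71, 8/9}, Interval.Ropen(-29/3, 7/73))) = Interval.open(-29/3, 7/73)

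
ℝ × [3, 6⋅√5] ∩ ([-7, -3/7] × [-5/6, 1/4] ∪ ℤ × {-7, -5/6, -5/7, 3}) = ℤ × {3}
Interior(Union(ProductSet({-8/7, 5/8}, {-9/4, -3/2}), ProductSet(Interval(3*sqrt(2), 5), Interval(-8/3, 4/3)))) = ProductSet(Interval.open(3*sqrt(2), 5), Interval.open(-8/3, 4/3))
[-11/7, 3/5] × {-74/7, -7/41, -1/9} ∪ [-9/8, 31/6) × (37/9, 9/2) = ([-11/7, 3/5] × {-74/7, -7/41, -1/9}) ∪ ([-9/8, 31/6) × (37/9, 9/2))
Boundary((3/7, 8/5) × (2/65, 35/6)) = ({3/7, 8/5} × [2/65, 35/6]) ∪ ([3/7, 8/5] × {2/65, 35/6})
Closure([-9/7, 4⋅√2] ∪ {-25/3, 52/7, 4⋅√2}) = {-25/3, 52/7} ∪ [-9/7, 4⋅√2]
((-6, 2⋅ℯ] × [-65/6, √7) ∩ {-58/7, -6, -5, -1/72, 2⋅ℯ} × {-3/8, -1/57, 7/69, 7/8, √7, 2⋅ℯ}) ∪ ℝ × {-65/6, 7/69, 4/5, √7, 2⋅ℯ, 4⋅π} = ({-5, -1/72, 2⋅ℯ} × {-3/8, -1/57, 7/69, 7/8}) ∪ (ℝ × {-65/6, 7/69, 4/5, √7, 2⋅ℯ, 4⋅π})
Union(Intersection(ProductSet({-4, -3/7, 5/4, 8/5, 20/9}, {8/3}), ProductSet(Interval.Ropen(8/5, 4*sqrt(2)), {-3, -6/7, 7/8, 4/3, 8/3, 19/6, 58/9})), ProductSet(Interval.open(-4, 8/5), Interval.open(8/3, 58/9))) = Union(ProductSet({8/5, 20/9}, {8/3}), ProductSet(Interval.open(-4, 8/5), Interval.open(8/3, 58/9)))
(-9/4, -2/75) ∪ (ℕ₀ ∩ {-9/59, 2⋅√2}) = (-9/4, -2/75)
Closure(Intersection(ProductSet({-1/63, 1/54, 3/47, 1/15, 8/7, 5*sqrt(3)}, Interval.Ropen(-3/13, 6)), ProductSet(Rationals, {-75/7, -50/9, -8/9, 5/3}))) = ProductSet({-1/63, 1/54, 3/47, 1/15, 8/7}, {5/3})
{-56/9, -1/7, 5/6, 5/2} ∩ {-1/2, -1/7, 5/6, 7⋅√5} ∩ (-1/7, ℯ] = {5/6}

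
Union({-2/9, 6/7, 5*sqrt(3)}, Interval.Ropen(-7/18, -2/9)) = Union({6/7, 5*sqrt(3)}, Interval(-7/18, -2/9))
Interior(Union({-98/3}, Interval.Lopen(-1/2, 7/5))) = Interval.open(-1/2, 7/5)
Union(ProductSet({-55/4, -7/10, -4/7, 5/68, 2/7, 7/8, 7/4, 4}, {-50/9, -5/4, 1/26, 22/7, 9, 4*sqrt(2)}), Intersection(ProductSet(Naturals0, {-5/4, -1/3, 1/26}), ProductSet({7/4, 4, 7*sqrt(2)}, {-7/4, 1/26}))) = ProductSet({-55/4, -7/10, -4/7, 5/68, 2/7, 7/8, 7/4, 4}, {-50/9, -5/4, 1/26, 22/7, 9, 4*sqrt(2)})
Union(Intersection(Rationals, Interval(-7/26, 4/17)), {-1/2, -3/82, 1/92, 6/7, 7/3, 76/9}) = Union({-1/2, 6/7, 7/3, 76/9}, Intersection(Interval(-7/26, 4/17), Rationals))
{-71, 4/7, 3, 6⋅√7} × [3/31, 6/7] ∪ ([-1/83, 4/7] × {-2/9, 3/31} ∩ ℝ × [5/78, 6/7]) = ([-1/83, 4/7] × {3/31}) ∪ ({-71, 4/7, 3, 6⋅√7} × [3/31, 6/7])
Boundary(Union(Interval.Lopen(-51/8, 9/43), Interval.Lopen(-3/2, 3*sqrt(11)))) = {-51/8, 3*sqrt(11)}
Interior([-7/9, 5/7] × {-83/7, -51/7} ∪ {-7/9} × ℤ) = ∅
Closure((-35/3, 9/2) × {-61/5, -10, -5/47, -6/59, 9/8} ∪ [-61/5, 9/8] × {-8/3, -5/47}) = ([-61/5, 9/8] × {-8/3, -5/47}) ∪ ([-35/3, 9/2] × {-61/5, -10, -5/47, -6/59, 9/8})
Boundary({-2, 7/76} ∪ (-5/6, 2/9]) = {-2, -5/6, 2/9}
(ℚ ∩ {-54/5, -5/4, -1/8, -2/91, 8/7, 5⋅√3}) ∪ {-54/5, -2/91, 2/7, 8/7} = {-54/5, -5/4, -1/8, -2/91, 2/7, 8/7}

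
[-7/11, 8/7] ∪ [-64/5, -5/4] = [-64/5, -5/4] ∪ [-7/11, 8/7]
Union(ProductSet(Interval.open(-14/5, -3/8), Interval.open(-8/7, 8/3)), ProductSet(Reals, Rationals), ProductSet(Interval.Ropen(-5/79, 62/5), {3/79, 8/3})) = Union(ProductSet(Interval.open(-14/5, -3/8), Interval.open(-8/7, 8/3)), ProductSet(Reals, Rationals))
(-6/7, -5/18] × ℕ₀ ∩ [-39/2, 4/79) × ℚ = (-6/7, -5/18] × ℕ₀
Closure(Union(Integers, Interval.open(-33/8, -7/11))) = Union(Integers, Interval(-33/8, -7/11))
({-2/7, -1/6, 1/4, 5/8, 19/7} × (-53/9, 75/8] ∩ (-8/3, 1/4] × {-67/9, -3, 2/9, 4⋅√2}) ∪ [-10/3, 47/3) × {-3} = ([-10/3, 47/3) × {-3}) ∪ ({-2/7, -1/6, 1/4} × {-3, 2/9, 4⋅√2})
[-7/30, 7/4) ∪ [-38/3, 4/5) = [-38/3, 7/4)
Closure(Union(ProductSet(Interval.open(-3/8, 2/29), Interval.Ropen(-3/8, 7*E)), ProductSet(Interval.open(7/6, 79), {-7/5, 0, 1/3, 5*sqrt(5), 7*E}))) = Union(ProductSet({-3/8, 2/29}, Interval(-3/8, 7*E)), ProductSet(Interval(-3/8, 2/29), {-3/8, 7*E}), ProductSet(Interval.open(-3/8, 2/29), Interval.Ropen(-3/8, 7*E)), ProductSet(Interval(7/6, 79), {-7/5, 0, 1/3, 5*sqrt(5), 7*E}))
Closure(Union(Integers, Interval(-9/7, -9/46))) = Union(Integers, Interval(-9/7, -9/46))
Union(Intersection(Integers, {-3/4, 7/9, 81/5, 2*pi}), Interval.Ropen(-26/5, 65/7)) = Interval.Ropen(-26/5, 65/7)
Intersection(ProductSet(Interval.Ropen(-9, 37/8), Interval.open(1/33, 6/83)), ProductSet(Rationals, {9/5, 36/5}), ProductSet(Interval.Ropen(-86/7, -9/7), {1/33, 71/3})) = EmptySet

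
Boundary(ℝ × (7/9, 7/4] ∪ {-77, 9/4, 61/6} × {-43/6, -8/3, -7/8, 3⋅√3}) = (ℝ × {7/9, 7/4}) ∪ ({-77, 9/4, 61/6} × {-43/6, -8/3, -7/8, 3⋅√3})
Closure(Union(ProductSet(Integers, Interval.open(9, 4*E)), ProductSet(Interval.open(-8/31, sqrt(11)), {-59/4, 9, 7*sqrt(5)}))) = Union(ProductSet(Integers, Interval(9, 4*E)), ProductSet(Interval(-8/31, sqrt(11)), {-59/4, 9, 7*sqrt(5)}))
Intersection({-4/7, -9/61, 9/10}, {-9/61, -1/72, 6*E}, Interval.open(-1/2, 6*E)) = {-9/61}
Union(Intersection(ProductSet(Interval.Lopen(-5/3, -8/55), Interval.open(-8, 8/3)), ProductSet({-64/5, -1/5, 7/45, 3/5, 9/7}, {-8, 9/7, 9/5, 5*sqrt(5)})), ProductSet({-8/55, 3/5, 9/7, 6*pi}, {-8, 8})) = Union(ProductSet({-1/5}, {9/7, 9/5}), ProductSet({-8/55, 3/5, 9/7, 6*pi}, {-8, 8}))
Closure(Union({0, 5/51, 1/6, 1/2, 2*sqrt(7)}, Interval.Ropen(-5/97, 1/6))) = Union({1/2, 2*sqrt(7)}, Interval(-5/97, 1/6))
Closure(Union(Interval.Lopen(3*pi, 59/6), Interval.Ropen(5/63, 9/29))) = Union(Interval(5/63, 9/29), Interval(3*pi, 59/6))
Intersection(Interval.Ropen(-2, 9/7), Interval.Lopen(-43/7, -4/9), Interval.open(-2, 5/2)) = Interval.Lopen(-2, -4/9)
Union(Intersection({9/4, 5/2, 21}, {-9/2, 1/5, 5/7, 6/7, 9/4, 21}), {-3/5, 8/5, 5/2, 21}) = {-3/5, 8/5, 9/4, 5/2, 21}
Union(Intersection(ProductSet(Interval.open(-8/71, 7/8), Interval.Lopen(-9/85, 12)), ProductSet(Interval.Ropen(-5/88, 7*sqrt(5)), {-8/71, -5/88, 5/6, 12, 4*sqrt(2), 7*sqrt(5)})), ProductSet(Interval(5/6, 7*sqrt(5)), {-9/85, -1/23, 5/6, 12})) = Union(ProductSet(Interval.Ropen(-5/88, 7/8), {-5/88, 5/6, 12, 4*sqrt(2)}), ProductSet(Interval(5/6, 7*sqrt(5)), {-9/85, -1/23, 5/6, 12}))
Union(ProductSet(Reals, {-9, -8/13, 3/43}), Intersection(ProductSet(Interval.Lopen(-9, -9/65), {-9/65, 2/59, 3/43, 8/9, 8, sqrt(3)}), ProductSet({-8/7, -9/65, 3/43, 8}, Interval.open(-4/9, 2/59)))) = Union(ProductSet({-8/7, -9/65}, {-9/65}), ProductSet(Reals, {-9, -8/13, 3/43}))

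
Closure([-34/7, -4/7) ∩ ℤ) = {-4, -3, -2, -1}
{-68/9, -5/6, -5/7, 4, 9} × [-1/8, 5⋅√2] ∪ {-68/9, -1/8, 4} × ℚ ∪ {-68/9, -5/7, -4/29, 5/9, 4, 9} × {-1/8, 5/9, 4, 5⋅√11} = ({-68/9, -1/8, 4} × ℚ) ∪ ({-68/9, -5/6, -5/7, 4, 9} × [-1/8, 5⋅√2]) ∪ ({-68/9, -5/7, -4/29, 5/9, 4, 9} × {-1/8, 5/9, 4, 5⋅√11})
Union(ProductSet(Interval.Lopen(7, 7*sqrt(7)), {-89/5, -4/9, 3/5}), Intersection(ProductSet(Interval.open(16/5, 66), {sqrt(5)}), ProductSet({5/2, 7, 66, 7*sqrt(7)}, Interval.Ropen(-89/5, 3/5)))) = ProductSet(Interval.Lopen(7, 7*sqrt(7)), {-89/5, -4/9, 3/5})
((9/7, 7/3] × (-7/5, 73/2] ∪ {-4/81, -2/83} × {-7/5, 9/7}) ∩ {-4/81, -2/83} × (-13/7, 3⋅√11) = {-4/81, -2/83} × {-7/5, 9/7}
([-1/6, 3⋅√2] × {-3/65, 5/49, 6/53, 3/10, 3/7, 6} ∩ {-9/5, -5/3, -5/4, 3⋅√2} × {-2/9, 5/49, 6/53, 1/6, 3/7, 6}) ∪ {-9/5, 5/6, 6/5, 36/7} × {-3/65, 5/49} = ({-9/5, 5/6, 6/5, 36/7} × {-3/65, 5/49}) ∪ ({3⋅√2} × {5/49, 6/53, 3/7, 6})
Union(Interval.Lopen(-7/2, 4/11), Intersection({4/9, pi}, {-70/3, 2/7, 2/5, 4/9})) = Union({4/9}, Interval.Lopen(-7/2, 4/11))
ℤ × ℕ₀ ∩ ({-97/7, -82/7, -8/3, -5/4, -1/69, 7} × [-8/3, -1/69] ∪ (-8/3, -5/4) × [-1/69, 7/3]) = {-2} × {0, 1, 2}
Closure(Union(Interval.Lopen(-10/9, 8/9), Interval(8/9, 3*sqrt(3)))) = Interval(-10/9, 3*sqrt(3))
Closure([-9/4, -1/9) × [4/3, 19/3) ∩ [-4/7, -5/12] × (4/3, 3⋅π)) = [-4/7, -5/12] × [4/3, 19/3]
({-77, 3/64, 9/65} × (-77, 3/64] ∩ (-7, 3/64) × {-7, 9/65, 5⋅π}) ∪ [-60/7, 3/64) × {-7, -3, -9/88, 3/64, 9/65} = [-60/7, 3/64) × {-7, -3, -9/88, 3/64, 9/65}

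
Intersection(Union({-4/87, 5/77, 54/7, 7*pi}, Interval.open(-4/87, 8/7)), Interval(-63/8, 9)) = Union({54/7}, Interval.Ropen(-4/87, 8/7))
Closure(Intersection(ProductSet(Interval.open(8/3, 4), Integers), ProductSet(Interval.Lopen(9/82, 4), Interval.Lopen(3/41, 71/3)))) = ProductSet(Interval(8/3, 4), Range(1, 24, 1))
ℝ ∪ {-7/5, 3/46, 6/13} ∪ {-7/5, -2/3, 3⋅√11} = ℝ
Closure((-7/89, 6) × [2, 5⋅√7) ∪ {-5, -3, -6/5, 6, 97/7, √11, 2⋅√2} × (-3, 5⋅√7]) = ({-7/89, 6} × [2, 5⋅√7]) ∪ ([-7/89, 6] × {2, 5⋅√7}) ∪ ((-7/89, 6) × [2, 5⋅√7)) ∪ ({-5, -3, -6/5, 6, 97/7, √11, 2⋅√2} × [-3, 5⋅√7])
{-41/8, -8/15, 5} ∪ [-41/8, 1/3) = [-41/8, 1/3) ∪ {5}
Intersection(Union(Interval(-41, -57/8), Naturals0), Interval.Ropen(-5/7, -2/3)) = EmptySet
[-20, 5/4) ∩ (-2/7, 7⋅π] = (-2/7, 5/4)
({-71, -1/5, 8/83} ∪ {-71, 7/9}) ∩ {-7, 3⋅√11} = ∅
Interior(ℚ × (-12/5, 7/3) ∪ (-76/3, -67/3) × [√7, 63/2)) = (-76/3, -67/3) × (√7, 63/2)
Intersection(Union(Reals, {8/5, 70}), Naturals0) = Naturals0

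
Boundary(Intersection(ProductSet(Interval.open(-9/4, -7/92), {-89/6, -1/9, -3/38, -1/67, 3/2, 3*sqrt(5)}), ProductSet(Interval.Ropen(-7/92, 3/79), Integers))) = EmptySet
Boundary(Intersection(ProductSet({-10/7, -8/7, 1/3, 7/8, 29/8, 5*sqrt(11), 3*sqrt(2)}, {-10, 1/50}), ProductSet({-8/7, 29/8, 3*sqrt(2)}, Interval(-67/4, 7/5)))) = ProductSet({-8/7, 29/8, 3*sqrt(2)}, {-10, 1/50})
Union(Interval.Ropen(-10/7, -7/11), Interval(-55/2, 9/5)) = Interval(-55/2, 9/5)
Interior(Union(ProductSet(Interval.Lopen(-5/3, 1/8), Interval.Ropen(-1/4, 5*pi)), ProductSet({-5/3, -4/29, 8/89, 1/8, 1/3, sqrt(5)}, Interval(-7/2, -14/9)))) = ProductSet(Interval.open(-5/3, 1/8), Interval.open(-1/4, 5*pi))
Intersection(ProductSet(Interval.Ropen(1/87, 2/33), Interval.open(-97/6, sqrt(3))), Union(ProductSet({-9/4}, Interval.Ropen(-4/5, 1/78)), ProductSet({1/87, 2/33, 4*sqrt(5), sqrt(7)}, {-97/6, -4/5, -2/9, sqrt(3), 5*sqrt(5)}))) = ProductSet({1/87}, {-4/5, -2/9})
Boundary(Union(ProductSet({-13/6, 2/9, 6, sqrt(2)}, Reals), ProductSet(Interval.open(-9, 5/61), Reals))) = ProductSet({-9, 5/61, 2/9, 6, sqrt(2)}, Reals)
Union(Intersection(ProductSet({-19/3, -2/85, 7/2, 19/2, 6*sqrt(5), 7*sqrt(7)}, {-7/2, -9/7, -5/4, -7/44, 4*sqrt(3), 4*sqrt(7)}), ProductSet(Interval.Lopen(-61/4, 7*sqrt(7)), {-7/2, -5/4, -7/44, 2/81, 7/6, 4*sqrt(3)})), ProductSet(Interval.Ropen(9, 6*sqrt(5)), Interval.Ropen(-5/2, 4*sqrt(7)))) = Union(ProductSet({-19/3, -2/85, 7/2, 19/2, 6*sqrt(5), 7*sqrt(7)}, {-7/2, -5/4, -7/44, 4*sqrt(3)}), ProductSet(Interval.Ropen(9, 6*sqrt(5)), Interval.Ropen(-5/2, 4*sqrt(7))))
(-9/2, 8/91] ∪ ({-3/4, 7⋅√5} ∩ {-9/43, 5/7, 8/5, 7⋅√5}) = (-9/2, 8/91] ∪ {7⋅√5}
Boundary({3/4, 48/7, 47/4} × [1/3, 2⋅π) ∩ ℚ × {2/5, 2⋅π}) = {3/4, 48/7, 47/4} × {2/5}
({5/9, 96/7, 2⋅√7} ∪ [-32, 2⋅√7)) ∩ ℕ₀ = {0, 1, …, 5}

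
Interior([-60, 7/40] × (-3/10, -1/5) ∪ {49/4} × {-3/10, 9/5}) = (-60, 7/40) × (-3/10, -1/5)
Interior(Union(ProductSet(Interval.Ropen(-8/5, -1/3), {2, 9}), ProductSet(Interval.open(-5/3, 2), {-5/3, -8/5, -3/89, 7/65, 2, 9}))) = EmptySet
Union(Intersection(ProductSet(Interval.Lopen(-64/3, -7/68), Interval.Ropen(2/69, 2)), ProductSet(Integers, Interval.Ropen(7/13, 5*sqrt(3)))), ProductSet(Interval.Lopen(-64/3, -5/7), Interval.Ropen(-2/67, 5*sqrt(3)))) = ProductSet(Interval.Lopen(-64/3, -5/7), Interval.Ropen(-2/67, 5*sqrt(3)))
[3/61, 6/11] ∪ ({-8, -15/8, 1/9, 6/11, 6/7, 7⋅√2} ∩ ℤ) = {-8} ∪ [3/61, 6/11]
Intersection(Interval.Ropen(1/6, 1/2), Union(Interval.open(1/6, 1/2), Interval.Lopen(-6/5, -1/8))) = Interval.open(1/6, 1/2)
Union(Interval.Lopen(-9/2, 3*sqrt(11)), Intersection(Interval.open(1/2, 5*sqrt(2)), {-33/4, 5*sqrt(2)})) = Interval.Lopen(-9/2, 3*sqrt(11))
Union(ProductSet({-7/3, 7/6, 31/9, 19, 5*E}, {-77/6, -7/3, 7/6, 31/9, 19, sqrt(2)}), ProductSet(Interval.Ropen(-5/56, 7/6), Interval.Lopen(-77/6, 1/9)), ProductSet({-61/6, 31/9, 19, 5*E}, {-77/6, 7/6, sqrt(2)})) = Union(ProductSet({-61/6, 31/9, 19, 5*E}, {-77/6, 7/6, sqrt(2)}), ProductSet({-7/3, 7/6, 31/9, 19, 5*E}, {-77/6, -7/3, 7/6, 31/9, 19, sqrt(2)}), ProductSet(Interval.Ropen(-5/56, 7/6), Interval.Lopen(-77/6, 1/9)))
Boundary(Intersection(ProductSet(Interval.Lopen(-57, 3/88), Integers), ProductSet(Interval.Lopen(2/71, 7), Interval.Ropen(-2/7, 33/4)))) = ProductSet(Interval(2/71, 3/88), Range(0, 9, 1))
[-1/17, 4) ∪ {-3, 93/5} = {-3, 93/5} ∪ [-1/17, 4)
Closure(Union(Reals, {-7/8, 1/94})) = Reals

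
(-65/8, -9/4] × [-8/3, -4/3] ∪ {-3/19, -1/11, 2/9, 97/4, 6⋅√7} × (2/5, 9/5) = ((-65/8, -9/4] × [-8/3, -4/3]) ∪ ({-3/19, -1/11, 2/9, 97/4, 6⋅√7} × (2/5, 9/5))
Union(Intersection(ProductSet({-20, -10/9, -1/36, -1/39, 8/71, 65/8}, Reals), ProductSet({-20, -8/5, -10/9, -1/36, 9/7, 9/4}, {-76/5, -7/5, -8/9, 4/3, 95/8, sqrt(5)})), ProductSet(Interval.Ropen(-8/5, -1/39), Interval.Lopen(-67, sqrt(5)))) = Union(ProductSet({-20, -10/9, -1/36}, {-76/5, -7/5, -8/9, 4/3, 95/8, sqrt(5)}), ProductSet(Interval.Ropen(-8/5, -1/39), Interval.Lopen(-67, sqrt(5))))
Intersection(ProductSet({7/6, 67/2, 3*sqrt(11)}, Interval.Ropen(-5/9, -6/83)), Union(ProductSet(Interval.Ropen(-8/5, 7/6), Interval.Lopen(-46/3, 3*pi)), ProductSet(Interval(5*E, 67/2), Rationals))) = ProductSet({67/2}, Intersection(Interval.Ropen(-5/9, -6/83), Rationals))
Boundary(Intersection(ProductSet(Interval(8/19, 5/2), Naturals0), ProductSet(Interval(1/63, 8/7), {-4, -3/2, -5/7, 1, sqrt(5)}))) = ProductSet(Interval(8/19, 8/7), {1})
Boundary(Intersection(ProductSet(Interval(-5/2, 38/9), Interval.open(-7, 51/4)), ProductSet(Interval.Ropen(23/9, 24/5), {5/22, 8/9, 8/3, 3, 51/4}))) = ProductSet(Interval(23/9, 38/9), {5/22, 8/9, 8/3, 3})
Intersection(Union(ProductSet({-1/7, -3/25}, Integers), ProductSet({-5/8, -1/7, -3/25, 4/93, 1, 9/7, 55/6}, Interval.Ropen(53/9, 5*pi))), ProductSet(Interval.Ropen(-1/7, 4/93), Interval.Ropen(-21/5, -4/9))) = ProductSet({-1/7, -3/25}, Range(-4, 0, 1))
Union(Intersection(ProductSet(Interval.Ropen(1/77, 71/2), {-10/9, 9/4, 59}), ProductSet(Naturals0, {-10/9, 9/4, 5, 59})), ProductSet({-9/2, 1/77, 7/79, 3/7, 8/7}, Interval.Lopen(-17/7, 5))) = Union(ProductSet({-9/2, 1/77, 7/79, 3/7, 8/7}, Interval.Lopen(-17/7, 5)), ProductSet(Range(1, 36, 1), {-10/9, 9/4, 59}))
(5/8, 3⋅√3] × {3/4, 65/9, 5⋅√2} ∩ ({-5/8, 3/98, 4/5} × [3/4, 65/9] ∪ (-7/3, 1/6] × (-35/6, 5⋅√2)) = {4/5} × {3/4, 65/9, 5⋅√2}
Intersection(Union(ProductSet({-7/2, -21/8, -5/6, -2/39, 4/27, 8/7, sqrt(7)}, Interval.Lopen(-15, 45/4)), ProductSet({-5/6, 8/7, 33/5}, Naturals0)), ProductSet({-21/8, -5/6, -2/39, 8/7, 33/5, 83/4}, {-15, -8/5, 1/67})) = ProductSet({-21/8, -5/6, -2/39, 8/7}, {-8/5, 1/67})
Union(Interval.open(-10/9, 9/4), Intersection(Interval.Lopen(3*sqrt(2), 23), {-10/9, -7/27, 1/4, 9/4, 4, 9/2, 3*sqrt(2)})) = Union({9/2}, Interval.open(-10/9, 9/4))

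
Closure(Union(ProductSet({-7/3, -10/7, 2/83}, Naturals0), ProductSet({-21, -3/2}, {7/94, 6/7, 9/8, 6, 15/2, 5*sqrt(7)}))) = Union(ProductSet({-21, -3/2}, {7/94, 6/7, 9/8, 6, 15/2, 5*sqrt(7)}), ProductSet({-7/3, -10/7, 2/83}, Naturals0))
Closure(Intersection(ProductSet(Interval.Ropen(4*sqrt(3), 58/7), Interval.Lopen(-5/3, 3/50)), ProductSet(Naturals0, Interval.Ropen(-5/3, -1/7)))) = ProductSet(Range(7, 9, 1), Interval(-5/3, -1/7))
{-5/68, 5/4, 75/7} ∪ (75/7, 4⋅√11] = {-5/68, 5/4} ∪ [75/7, 4⋅√11]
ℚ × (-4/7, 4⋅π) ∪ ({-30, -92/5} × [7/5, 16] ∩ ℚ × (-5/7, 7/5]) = ℚ × (-4/7, 4⋅π)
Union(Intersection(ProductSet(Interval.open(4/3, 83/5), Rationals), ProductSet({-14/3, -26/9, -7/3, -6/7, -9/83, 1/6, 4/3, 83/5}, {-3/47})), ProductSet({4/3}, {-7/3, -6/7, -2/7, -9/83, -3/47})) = ProductSet({4/3}, {-7/3, -6/7, -2/7, -9/83, -3/47})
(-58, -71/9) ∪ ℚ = ℚ ∪ [-58, -71/9]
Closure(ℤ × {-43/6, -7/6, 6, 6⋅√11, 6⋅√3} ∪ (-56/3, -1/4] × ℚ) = ([-56/3, -1/4] × ℝ) ∪ (ℤ × {-43/6, -7/6, 6, 6⋅√11, 6⋅√3})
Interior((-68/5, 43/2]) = (-68/5, 43/2)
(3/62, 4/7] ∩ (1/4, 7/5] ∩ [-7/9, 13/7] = (1/4, 4/7]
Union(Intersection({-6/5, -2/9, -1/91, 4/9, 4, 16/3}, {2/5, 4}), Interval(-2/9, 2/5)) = Union({4}, Interval(-2/9, 2/5))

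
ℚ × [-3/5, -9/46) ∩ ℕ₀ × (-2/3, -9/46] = ℕ₀ × [-3/5, -9/46)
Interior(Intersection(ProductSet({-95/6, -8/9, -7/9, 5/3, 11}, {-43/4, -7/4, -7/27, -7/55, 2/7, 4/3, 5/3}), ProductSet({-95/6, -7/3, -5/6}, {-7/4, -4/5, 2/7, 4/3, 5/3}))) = EmptySet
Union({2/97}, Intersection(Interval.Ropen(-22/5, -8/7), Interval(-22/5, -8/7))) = Union({2/97}, Interval.Ropen(-22/5, -8/7))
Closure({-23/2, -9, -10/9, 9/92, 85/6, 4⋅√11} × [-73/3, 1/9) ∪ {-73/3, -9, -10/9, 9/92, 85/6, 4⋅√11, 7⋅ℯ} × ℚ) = ({-73/3, -9, -10/9, 9/92, 85/6, 4⋅√11, 7⋅ℯ} × ℝ) ∪ ({-23/2, -9, -10/9, 9/92, 85/6, 4⋅√11} × [-73/3, 1/9])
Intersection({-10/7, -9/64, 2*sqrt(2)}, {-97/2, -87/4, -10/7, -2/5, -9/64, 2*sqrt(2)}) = {-10/7, -9/64, 2*sqrt(2)}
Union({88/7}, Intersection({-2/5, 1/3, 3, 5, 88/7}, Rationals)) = {-2/5, 1/3, 3, 5, 88/7}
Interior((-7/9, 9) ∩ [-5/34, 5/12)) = (-5/34, 5/12)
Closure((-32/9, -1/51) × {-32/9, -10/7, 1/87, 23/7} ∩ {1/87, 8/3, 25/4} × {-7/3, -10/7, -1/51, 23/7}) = ∅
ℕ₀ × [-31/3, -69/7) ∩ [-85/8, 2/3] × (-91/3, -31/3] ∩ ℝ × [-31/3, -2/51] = {0} × {-31/3}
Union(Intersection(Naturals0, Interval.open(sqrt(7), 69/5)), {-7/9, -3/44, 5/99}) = Union({-7/9, -3/44, 5/99}, Range(3, 14, 1))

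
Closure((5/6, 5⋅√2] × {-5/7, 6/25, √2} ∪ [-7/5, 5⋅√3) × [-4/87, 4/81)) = ({-7/5, 5⋅√3} × [-4/87, 4/81]) ∪ ([-7/5, 5⋅√3] × {-4/87, 4/81}) ∪ ([-7/5, 5⋅√3) × [-4/87, 4/81)) ∪ ([5/6, 5⋅√2] × {-5/7, 6/25, √2})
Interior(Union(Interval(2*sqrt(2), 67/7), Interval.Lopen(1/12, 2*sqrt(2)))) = Interval.open(1/12, 67/7)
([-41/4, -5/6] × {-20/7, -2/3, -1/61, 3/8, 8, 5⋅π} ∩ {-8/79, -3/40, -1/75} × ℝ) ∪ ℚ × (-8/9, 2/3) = ℚ × (-8/9, 2/3)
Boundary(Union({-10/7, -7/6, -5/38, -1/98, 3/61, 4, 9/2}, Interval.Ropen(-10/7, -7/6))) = {-10/7, -7/6, -5/38, -1/98, 3/61, 4, 9/2}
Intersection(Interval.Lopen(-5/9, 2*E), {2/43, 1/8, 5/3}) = {2/43, 1/8, 5/3}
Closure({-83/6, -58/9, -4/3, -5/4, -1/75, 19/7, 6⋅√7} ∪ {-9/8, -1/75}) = {-83/6, -58/9, -4/3, -5/4, -9/8, -1/75, 19/7, 6⋅√7}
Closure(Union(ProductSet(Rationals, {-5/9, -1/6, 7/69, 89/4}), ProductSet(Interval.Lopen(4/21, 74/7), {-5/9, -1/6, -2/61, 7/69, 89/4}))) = Union(ProductSet(Interval(4/21, 74/7), {-5/9, -1/6, -2/61, 7/69, 89/4}), ProductSet(Reals, {-5/9, -1/6, 7/69, 89/4}))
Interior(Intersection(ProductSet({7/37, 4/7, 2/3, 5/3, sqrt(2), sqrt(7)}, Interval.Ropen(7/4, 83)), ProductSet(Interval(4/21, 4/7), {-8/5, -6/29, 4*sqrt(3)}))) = EmptySet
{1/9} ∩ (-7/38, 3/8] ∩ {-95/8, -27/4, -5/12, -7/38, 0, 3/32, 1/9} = {1/9}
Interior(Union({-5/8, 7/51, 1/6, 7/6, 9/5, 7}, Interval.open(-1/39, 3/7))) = Interval.open(-1/39, 3/7)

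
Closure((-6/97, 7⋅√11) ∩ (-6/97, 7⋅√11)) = [-6/97, 7⋅√11]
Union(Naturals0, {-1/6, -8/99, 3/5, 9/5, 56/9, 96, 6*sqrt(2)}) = Union({-1/6, -8/99, 3/5, 9/5, 56/9, 6*sqrt(2)}, Naturals0)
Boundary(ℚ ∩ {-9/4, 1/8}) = {-9/4, 1/8}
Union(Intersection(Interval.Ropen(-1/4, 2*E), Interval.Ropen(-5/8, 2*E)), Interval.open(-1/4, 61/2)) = Interval.Ropen(-1/4, 61/2)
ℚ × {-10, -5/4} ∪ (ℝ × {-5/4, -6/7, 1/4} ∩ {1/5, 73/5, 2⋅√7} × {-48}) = ℚ × {-10, -5/4}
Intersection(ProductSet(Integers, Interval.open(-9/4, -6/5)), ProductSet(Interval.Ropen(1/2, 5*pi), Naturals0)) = EmptySet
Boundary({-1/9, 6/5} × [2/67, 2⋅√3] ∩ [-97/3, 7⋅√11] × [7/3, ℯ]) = {-1/9, 6/5} × [7/3, ℯ]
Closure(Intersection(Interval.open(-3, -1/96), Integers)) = Range(-2, 0, 1)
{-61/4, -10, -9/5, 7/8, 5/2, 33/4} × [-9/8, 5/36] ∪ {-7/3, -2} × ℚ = ({-7/3, -2} × ℚ) ∪ ({-61/4, -10, -9/5, 7/8, 5/2, 33/4} × [-9/8, 5/36])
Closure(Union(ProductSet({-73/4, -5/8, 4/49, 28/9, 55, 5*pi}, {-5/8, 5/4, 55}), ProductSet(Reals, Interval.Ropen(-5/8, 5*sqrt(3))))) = Union(ProductSet({-73/4, -5/8, 4/49, 28/9, 55, 5*pi}, {-5/8, 5/4, 55}), ProductSet(Reals, Interval(-5/8, 5*sqrt(3))))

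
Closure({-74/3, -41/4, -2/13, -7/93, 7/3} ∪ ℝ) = ℝ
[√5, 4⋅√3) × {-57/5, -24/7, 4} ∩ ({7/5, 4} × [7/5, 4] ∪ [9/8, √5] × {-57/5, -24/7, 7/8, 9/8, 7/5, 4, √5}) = ({4} × {4}) ∪ ({√5} × {-57/5, -24/7, 4})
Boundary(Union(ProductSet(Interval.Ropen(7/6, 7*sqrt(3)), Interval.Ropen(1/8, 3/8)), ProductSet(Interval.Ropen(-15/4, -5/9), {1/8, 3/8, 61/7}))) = Union(ProductSet({7/6, 7*sqrt(3)}, Interval(1/8, 3/8)), ProductSet(Interval(-15/4, -5/9), {1/8, 3/8, 61/7}), ProductSet(Interval(7/6, 7*sqrt(3)), {1/8, 3/8}))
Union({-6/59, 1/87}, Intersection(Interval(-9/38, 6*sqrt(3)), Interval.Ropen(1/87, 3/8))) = Union({-6/59}, Interval.Ropen(1/87, 3/8))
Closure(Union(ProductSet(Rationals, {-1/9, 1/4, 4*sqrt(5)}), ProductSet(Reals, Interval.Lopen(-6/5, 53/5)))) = ProductSet(Reals, Interval(-6/5, 53/5))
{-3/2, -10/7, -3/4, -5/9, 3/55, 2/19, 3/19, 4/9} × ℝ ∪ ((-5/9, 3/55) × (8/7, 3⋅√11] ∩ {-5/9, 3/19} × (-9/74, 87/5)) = {-3/2, -10/7, -3/4, -5/9, 3/55, 2/19, 3/19, 4/9} × ℝ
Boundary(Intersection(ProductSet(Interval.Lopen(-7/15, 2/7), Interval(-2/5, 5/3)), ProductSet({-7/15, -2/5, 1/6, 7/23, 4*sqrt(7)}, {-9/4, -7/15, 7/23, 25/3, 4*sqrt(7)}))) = ProductSet({-2/5, 1/6}, {7/23})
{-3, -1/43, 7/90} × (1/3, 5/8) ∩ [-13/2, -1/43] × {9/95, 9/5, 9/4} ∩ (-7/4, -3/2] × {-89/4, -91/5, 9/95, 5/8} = ∅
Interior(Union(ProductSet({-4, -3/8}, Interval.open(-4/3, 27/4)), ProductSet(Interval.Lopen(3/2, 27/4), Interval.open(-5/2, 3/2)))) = ProductSet(Interval.open(3/2, 27/4), Interval.open(-5/2, 3/2))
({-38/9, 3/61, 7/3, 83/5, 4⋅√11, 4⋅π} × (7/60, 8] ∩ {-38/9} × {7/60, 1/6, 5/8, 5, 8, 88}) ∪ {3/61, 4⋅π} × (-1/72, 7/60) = ({-38/9} × {1/6, 5/8, 5, 8}) ∪ ({3/61, 4⋅π} × (-1/72, 7/60))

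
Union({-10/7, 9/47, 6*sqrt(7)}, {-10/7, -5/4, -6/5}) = {-10/7, -5/4, -6/5, 9/47, 6*sqrt(7)}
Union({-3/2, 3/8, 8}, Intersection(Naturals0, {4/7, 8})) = {-3/2, 3/8, 8}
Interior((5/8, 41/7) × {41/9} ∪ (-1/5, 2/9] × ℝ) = (-1/5, 2/9) × ℝ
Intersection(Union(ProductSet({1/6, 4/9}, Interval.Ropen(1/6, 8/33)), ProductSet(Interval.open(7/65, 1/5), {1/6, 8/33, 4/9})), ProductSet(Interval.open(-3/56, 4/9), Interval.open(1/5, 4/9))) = Union(ProductSet({1/6}, Interval.open(1/5, 8/33)), ProductSet(Interval.open(7/65, 1/5), {8/33}))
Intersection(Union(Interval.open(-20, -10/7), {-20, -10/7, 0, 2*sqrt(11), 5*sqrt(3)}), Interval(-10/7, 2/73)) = {-10/7, 0}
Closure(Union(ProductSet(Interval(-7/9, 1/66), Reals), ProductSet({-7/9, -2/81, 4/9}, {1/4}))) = Union(ProductSet({-7/9, -2/81, 4/9}, {1/4}), ProductSet(Interval(-7/9, 1/66), Reals))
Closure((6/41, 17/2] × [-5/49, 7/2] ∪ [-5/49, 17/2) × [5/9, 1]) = ([6/41, 17/2] × {-5/49, 7/2}) ∪ ([-5/49, 17/2] × [5/9, 1]) ∪ ((6/41, 17/2] × [-5/49, 7/2]) ∪ ({6/41, 17/2} × ([-5/49, 5/9] ∪ [1, 7/2]))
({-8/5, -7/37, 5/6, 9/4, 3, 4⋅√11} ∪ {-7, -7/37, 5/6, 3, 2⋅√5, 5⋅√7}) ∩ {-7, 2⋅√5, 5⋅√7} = {-7, 2⋅√5, 5⋅√7}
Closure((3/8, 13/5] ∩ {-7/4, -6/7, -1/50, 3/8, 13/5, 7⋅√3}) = {13/5}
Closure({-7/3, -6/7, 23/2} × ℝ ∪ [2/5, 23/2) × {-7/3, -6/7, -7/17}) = ({-7/3, -6/7, 23/2} × ℝ) ∪ ([2/5, 23/2] × {-7/3, -6/7, -7/17})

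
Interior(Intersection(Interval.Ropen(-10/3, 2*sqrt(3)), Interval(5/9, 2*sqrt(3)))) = Interval.open(5/9, 2*sqrt(3))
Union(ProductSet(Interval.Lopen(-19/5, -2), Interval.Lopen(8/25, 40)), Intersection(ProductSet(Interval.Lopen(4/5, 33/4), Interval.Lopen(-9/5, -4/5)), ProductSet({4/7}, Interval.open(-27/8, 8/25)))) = ProductSet(Interval.Lopen(-19/5, -2), Interval.Lopen(8/25, 40))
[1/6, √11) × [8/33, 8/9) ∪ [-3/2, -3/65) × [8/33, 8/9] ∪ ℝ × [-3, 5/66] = (ℝ × [-3, 5/66]) ∪ ([-3/2, -3/65) × [8/33, 8/9]) ∪ ([1/6, √11) × [8/33, 8/9))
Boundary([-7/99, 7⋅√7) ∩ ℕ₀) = {0, 1, …, 18}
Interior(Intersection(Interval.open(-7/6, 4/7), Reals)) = Interval.open(-7/6, 4/7)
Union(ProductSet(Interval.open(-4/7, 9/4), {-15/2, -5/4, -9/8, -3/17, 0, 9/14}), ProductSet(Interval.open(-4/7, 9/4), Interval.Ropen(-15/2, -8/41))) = ProductSet(Interval.open(-4/7, 9/4), Union({-3/17, 0, 9/14}, Interval.Ropen(-15/2, -8/41)))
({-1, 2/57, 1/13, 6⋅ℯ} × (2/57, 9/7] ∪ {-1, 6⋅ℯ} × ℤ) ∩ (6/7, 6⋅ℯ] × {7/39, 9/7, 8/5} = {6⋅ℯ} × {7/39, 9/7}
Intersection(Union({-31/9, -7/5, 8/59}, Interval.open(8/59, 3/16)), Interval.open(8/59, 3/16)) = Interval.open(8/59, 3/16)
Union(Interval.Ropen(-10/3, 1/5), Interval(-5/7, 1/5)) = Interval(-10/3, 1/5)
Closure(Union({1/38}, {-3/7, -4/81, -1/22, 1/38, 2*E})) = {-3/7, -4/81, -1/22, 1/38, 2*E}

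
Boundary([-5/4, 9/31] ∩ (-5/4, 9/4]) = {-5/4, 9/31}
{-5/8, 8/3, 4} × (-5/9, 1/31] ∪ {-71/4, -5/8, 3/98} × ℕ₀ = ({-71/4, -5/8, 3/98} × ℕ₀) ∪ ({-5/8, 8/3, 4} × (-5/9, 1/31])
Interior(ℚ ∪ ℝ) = ℝ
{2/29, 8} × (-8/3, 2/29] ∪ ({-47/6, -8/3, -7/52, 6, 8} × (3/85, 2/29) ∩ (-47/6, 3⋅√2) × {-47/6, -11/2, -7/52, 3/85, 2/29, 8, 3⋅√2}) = {2/29, 8} × (-8/3, 2/29]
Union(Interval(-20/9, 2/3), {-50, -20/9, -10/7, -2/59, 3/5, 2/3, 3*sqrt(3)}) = Union({-50, 3*sqrt(3)}, Interval(-20/9, 2/3))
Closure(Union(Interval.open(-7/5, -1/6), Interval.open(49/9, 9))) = Union(Interval(-7/5, -1/6), Interval(49/9, 9))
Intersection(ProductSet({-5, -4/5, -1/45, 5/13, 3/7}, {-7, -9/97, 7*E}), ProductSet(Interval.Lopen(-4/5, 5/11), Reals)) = ProductSet({-1/45, 5/13, 3/7}, {-7, -9/97, 7*E})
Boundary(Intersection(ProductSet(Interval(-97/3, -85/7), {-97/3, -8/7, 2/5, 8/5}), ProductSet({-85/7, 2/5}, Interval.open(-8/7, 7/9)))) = ProductSet({-85/7}, {2/5})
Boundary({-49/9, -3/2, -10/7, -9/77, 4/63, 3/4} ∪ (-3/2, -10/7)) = {-49/9, -3/2, -10/7, -9/77, 4/63, 3/4}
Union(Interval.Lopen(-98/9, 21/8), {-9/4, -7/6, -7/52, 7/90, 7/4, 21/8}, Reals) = Interval(-oo, oo)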